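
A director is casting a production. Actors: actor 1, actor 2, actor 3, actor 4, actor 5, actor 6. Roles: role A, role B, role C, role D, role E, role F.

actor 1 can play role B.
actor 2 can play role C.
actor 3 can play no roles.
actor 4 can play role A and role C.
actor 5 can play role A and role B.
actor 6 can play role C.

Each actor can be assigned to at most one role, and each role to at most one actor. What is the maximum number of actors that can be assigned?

3

One maximum matching: actor 1→role B, actor 2→role C, actor 4→role A.
The set {actor 1, actor 2, actor 3, actor 4, actor 5, actor 6} has only 3 neighbours ({role A, role B, role C}), so by Hall's theorem at most 3 of the 6 actors can be matched.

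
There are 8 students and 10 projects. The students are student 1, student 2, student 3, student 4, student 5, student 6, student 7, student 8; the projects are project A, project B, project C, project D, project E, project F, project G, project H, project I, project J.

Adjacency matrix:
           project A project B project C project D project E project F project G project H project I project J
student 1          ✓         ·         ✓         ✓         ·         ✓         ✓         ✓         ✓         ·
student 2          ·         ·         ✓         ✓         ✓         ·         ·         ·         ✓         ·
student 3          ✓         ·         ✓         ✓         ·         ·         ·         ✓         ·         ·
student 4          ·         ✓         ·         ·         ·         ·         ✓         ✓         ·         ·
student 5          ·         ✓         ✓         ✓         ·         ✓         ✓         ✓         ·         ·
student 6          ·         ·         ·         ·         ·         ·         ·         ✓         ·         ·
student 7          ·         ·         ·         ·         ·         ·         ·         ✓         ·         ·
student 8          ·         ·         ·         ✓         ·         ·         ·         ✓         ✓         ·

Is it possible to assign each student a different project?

The set {student 6, student 7} has only 1 neighbour ({project H}), so by Hall's theorem at most 7 of the 8 students can be matched.
Hence no matching covers every student.

No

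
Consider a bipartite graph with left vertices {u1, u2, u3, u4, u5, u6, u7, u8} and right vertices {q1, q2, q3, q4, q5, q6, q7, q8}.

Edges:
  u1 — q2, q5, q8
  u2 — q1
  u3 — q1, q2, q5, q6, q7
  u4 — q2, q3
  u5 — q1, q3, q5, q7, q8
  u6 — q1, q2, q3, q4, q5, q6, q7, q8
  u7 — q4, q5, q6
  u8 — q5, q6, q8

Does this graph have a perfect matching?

Yes

For example, pair u1–q2, u2–q1, u3–q6, u4–q3, u5–q7, u6–q4, u7–q5, u8–q8.
All 8 left vertices are covered.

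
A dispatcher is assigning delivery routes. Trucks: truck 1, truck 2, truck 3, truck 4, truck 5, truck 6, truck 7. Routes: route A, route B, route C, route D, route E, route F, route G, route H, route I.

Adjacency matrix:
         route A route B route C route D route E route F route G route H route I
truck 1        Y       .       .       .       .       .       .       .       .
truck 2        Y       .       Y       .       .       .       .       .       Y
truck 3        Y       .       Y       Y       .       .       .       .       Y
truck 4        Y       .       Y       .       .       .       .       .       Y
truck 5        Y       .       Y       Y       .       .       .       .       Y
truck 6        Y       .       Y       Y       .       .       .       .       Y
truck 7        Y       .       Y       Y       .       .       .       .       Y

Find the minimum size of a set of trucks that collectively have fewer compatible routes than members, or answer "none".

Take S = {truck 1, truck 2, truck 3, truck 4, truck 5}. Its neighbourhood is {route A, route C, route D, route I}, so |N(S)| = 4 < |S| = 5.
Every subset of size less than 5 has at least as many neighbours as members, so 5 is the minimum.

5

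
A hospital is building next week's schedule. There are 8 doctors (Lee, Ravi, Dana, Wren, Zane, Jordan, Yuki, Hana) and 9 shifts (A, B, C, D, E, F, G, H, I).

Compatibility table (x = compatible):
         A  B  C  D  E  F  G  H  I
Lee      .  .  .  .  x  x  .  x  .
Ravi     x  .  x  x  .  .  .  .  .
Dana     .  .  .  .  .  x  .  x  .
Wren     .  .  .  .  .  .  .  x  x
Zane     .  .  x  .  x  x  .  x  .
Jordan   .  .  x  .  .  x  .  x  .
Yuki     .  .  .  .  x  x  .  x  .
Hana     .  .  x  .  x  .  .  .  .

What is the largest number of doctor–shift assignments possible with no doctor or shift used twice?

6

One maximum matching: Lee→E, Ravi→D, Dana→H, Wren→I, Zane→C, Jordan→F.
The set {Lee, Dana, Zane, Jordan, Yuki, Hana} has only 4 neighbours ({C, E, F, H}), so by Hall's theorem at most 6 of the 8 doctors can be matched.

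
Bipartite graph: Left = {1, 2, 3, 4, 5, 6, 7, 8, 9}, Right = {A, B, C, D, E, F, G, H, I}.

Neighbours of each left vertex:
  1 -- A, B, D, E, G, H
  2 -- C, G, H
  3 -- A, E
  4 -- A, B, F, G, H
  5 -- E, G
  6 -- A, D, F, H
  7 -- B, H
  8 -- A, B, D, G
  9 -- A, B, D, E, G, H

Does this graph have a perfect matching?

No

The set {1, 3, 4, 5, 6, 7, 8, 9} has only 7 neighbours ({A, B, D, E, F, G, H}), so by Hall's theorem at most 8 of the 9 left vertices can be matched.
Hence no matching covers every left vertex.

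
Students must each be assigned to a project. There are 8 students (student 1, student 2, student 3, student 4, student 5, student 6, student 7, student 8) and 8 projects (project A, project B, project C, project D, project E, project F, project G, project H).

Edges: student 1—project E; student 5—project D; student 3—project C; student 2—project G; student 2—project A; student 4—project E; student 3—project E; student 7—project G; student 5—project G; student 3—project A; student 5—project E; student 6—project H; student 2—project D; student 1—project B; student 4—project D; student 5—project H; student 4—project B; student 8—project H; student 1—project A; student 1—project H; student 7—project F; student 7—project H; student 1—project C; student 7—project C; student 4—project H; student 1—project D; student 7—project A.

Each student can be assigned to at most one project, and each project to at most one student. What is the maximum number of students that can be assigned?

7

One maximum matching: student 1→project C, student 2→project D, student 3→project A, student 4→project B, student 5→project E, student 6→project H, student 7→project G.
The set {student 6, student 8} has only 1 neighbour ({project H}), so by Hall's theorem at most 7 of the 8 students can be matched.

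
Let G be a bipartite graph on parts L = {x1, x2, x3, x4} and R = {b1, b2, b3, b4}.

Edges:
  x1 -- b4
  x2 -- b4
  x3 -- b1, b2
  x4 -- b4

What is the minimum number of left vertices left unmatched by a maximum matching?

2

A valid assignment of size 2: x1→b4, x3→b2.
The set {x1, x2, x4} has only 1 neighbour ({b4}), so by Hall's theorem at most 2 of the 4 left vertices can be matched.
That matches 2 of the 4, leaving 2 unmatched; no matching can do better.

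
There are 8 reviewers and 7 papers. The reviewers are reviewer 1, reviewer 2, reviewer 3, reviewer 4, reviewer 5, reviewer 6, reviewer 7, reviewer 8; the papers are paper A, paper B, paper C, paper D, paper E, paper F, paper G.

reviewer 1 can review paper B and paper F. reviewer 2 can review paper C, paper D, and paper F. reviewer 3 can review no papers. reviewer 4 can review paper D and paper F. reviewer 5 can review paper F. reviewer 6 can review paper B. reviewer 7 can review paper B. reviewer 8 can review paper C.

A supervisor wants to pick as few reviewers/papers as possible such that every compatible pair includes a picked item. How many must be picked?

4

The 4 edges reviewer 1–paper B, reviewer 2–paper C, reviewer 4–paper D, reviewer 5–paper F form a matching, so any vertex cover needs at least 4 vertices (one per matched edge).
Conversely {paper B, paper C, paper D, paper F} meets every edge and has exactly 4 vertices, so 4 is optimal.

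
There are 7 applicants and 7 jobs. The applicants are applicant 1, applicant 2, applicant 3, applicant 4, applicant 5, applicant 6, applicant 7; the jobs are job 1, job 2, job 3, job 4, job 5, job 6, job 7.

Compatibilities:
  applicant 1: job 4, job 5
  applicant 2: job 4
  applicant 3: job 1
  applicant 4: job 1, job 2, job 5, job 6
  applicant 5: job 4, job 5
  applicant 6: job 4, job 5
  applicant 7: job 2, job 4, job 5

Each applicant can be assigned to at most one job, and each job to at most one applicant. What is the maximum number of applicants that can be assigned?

5

A valid assignment of size 5: applicant 1–job 5, applicant 2–job 4, applicant 3–job 1, applicant 4–job 6, applicant 7–job 2.
The set {applicant 1, applicant 2, applicant 5, applicant 6} has only 2 neighbours ({job 4, job 5}), so by Hall's theorem at most 5 of the 7 applicants can be matched.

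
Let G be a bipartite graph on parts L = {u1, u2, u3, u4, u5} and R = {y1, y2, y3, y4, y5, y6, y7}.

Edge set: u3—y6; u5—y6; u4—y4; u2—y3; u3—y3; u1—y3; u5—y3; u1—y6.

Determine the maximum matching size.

3

A valid assignment of size 3: u1→y6, u2→y3, u4→y4.
The set {u1, u2, u3, u5} has only 2 neighbours ({y3, y6}), so by Hall's theorem at most 3 of the 5 left vertices can be matched.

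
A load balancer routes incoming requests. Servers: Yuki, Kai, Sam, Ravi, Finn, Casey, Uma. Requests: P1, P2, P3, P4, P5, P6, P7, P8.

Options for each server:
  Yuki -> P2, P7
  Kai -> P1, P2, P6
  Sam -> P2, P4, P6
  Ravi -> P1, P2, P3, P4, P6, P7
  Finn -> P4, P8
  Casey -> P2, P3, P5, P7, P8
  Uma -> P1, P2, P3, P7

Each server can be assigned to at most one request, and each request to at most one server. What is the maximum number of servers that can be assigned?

7

One maximum matching: Yuki→P7, Kai→P6, Sam→P4, Ravi→P3, Finn→P8, Casey→P2, Uma→P1.
All 7 servers are matched, so no larger matching exists.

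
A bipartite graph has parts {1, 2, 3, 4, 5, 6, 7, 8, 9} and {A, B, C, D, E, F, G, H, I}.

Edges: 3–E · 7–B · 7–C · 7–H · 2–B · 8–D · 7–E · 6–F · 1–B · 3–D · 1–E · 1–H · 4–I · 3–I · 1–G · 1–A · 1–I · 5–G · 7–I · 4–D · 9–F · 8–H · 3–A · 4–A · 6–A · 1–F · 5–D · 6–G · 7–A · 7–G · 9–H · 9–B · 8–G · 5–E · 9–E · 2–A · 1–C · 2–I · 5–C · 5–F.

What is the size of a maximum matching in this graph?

9

One maximum matching: 1→E, 2→B, 3→I, 4→D, 5→C, 6→F, 7→A, 8→G, 9→H.
This saturates every left vertex, so 9 is the maximum.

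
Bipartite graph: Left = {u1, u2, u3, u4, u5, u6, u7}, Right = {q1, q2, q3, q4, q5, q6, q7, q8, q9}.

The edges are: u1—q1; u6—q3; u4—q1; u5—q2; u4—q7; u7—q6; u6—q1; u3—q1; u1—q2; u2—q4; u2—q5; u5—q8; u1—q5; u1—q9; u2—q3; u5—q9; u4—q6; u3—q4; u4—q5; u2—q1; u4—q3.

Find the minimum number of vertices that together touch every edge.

7

{u1, u2, u3, u4, u5, u6, u7} is a vertex cover of size 7: every edge has an endpoint in this set.
No smaller cover exists because u1–q2, u2–q5, u3–q4, u4–q7, u5–q8, u6–q3, u7–q6 is a matching of size 7, and a cover must include an endpoint of each of these disjoint edges (König's theorem).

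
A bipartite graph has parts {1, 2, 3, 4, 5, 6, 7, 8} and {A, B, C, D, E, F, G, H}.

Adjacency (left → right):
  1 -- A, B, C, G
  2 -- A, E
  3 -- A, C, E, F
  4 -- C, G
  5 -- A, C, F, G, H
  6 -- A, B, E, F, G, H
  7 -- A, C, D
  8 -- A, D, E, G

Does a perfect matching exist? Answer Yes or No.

A valid assignment of size 8: 1-B, 2-A, 3-F, 4-C, 5-H, 6-G, 7-D, 8-E.
Every left vertex is matched, so this is a perfect matching.

Yes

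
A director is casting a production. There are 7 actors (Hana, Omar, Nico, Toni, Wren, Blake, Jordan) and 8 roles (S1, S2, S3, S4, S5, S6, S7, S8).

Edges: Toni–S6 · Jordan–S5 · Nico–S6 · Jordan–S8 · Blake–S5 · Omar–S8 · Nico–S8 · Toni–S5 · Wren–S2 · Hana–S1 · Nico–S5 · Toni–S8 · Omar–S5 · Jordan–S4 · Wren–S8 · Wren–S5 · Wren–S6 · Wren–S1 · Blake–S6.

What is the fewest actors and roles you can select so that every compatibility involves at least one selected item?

{Hana, Wren, Jordan, S5, S6, S8} is a vertex cover of size 6: every edge has an endpoint in this set.
No smaller cover exists because Hana–S1, Omar–S5, Nico–S6, Toni–S8, Wren–S2, Jordan–S4 is a matching of size 6, and a cover must include an endpoint of each of these disjoint edges (König's theorem).

6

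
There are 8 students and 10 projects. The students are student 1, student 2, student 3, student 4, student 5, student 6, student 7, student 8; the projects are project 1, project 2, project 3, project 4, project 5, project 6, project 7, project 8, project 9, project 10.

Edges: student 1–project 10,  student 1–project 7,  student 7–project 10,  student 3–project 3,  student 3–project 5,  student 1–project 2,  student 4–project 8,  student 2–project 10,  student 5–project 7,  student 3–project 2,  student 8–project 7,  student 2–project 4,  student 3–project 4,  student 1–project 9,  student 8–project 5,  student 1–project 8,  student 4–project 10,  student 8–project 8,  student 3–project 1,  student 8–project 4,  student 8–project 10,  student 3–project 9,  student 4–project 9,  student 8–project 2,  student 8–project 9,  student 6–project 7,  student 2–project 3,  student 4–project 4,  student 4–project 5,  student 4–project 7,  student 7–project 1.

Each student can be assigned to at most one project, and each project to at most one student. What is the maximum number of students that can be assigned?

One maximum matching: student 1–project 2, student 2–project 4, student 3–project 3, student 4–project 10, student 5–project 7, student 7–project 1, student 8–project 9.
The set {student 5, student 6} has only 1 neighbour ({project 7}), so by Hall's theorem at most 7 of the 8 students can be matched.

7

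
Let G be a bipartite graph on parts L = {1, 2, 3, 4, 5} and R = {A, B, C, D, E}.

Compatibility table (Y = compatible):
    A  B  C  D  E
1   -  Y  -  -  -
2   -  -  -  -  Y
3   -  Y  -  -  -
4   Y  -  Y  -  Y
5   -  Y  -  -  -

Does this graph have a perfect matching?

The set {1, 3, 5} has only 1 neighbour ({B}), so by Hall's theorem at most 3 of the 5 left vertices can be matched.
Hence no matching covers every left vertex.

No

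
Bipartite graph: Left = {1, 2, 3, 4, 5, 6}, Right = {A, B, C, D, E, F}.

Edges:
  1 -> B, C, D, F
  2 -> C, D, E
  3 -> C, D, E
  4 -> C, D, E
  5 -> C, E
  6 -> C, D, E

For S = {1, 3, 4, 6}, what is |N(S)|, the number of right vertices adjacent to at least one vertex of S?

The union of neighbours of {1, 3, 4, 6} is {B, C, D, E, F}, which has 5 elements.
Since |N(S)| = 5 ≥ |S| = 4, Hall's condition holds for this subset.

5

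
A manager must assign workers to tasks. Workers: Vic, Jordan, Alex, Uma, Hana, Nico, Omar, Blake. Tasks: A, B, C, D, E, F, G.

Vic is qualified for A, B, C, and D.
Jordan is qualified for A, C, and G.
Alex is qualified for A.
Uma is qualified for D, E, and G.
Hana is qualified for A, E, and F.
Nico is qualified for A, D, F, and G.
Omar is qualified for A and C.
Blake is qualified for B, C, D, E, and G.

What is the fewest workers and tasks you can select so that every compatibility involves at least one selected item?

A maximum matching has 7 edges (e.g. Vic–B, Jordan–G, Alex–A, Uma–D, Hana–E, Nico–F, Omar–C).
By König's theorem the minimum vertex cover has the same size. One such cover is {A, B, C, D, E, F, G}.

7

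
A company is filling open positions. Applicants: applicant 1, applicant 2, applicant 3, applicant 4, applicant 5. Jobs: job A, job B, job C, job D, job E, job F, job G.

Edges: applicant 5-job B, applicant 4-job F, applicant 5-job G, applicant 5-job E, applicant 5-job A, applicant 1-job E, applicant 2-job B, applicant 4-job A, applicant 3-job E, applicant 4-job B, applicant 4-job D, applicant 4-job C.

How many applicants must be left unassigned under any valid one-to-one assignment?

1

For example, pair applicant 1→job E, applicant 2→job B, applicant 4→job F, applicant 5→job A.
The set {applicant 1, applicant 3} has only 1 neighbour ({job E}), so by Hall's theorem at most 4 of the 5 applicants can be matched.
That matches 4 of the 5, leaving 1 unmatched; no matching can do better.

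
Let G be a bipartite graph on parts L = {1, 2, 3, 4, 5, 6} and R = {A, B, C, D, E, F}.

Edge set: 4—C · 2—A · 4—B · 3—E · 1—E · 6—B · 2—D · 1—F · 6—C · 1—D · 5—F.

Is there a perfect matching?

A valid assignment of size 6: 1→D, 2→A, 3→E, 4→C, 5→F, 6→B.
All 6 left vertices are covered.

Yes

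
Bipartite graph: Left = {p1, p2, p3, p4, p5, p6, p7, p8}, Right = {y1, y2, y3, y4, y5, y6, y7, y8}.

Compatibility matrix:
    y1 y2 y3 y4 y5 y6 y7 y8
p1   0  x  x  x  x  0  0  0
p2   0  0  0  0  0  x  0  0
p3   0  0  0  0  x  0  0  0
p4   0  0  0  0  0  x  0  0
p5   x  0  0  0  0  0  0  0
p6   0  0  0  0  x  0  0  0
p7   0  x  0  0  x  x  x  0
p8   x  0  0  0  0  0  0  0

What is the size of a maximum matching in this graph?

For example, pair p1-y3, p2-y6, p3-y5, p5-y1, p7-y7.
The set {p2, p3, p4, p5, p6, p8} has only 3 neighbours ({y1, y5, y6}), so by Hall's theorem at most 5 of the 8 left vertices can be matched.

5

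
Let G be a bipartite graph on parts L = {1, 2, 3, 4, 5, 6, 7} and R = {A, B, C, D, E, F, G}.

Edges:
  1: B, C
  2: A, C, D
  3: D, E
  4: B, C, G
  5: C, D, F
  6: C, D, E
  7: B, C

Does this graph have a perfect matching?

Yes

One maximum matching: 1–C, 2–A, 3–D, 4–G, 5–F, 6–E, 7–B.
Every left vertex is matched, so this is a perfect matching.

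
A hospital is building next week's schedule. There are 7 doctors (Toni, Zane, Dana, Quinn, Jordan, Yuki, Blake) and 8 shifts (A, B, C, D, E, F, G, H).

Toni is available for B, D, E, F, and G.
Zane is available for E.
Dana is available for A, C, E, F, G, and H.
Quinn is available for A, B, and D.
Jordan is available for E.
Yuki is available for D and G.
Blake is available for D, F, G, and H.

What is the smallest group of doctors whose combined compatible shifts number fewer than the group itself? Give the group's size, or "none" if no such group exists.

2

Take S = {Zane, Jordan}. Its neighbourhood is {E}, so |N(S)| = 1 < |S| = 2.
No single vertex violates Hall's condition since each has at least one neighbour, so 2 is the minimum.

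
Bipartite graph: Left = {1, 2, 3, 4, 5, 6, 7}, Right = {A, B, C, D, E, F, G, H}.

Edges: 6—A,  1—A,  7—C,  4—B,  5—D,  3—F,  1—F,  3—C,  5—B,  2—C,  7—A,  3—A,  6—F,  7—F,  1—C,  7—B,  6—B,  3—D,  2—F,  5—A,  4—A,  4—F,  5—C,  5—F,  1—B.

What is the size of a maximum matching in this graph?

A valid assignment of size 5: 1-F, 2-C, 3-D, 4-B, 5-A.
The set {1, 2, 3, 4, 5, 6, 7} has only 5 neighbours ({A, B, C, D, F}), so by Hall's theorem at most 5 of the 7 left vertices can be matched.

5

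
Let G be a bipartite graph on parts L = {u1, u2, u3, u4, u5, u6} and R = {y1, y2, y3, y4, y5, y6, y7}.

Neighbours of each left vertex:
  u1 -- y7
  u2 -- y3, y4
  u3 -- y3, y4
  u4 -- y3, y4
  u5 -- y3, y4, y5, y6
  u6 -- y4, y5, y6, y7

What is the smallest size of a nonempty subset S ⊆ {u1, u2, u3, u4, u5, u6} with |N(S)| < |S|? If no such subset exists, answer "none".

3

Take S = {u2, u3, u4}. Its neighbourhood is {y3, y4}, so |N(S)| = 2 < |S| = 3.
Every subset of size less than 3 has at least as many neighbours as members, so 3 is the minimum.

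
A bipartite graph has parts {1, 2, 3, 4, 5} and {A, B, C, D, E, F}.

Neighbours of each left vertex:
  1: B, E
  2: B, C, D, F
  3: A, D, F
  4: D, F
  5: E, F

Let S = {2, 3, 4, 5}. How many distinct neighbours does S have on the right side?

6

The union of neighbours of {2, 3, 4, 5} is {A, B, C, D, E, F}, which has 6 elements.
Since |N(S)| = 6 ≥ |S| = 4, Hall's condition holds for this subset.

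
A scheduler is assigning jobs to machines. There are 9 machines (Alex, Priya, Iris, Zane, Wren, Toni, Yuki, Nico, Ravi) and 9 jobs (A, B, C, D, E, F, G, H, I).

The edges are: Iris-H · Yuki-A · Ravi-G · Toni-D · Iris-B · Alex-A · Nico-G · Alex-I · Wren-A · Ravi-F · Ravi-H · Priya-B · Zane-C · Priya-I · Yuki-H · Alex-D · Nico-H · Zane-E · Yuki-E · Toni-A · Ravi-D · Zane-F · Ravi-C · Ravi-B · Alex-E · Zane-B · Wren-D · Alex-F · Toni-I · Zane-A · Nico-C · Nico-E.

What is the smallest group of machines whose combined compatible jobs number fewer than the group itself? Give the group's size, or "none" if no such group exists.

A matching saturating every machine exists, for instance Alex→F, Priya→I, Iris→B, Zane→C, Wren→A, Toni→D, Yuki→H, Nico→E, Ravi→G.
By Hall's marriage theorem, this means |N(S)| ≥ |S| for every subset S, so no violating subset exists.

none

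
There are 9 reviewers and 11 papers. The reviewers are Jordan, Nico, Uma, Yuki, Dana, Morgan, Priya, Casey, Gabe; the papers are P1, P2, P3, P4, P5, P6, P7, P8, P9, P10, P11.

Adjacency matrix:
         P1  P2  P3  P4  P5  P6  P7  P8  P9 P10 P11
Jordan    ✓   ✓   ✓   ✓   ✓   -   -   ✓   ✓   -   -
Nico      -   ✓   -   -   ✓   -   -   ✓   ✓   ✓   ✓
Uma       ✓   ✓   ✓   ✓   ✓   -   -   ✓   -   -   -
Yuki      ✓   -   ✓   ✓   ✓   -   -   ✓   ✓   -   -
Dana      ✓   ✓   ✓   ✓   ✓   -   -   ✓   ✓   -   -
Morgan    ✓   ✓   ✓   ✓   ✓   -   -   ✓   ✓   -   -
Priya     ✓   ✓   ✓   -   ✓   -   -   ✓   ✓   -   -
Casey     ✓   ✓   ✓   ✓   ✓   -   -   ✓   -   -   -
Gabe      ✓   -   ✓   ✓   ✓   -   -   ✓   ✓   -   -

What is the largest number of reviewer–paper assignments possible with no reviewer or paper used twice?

For example, pair Jordan-P9, Nico-P11, Uma-P4, Yuki-P5, Dana-P8, Morgan-P2, Priya-P3, Casey-P1.
The set {Jordan, Uma, Yuki, Dana, Morgan, Priya, Casey, Gabe} has only 7 neighbours ({P1, P2, P3, P4, P5, P8, P9}), so by Hall's theorem at most 8 of the 9 reviewers can be matched.

8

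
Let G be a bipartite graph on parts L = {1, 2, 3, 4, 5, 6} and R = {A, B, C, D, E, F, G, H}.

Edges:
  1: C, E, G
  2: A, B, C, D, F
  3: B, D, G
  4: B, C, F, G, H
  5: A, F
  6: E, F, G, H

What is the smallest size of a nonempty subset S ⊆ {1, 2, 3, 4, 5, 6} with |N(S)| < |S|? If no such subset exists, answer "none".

none

A matching saturating every left vertex exists, for instance 1→E, 2→A, 3→B, 4→G, 5→F, 6→H.
By Hall's marriage theorem, this means |N(S)| ≥ |S| for every subset S, so no violating subset exists.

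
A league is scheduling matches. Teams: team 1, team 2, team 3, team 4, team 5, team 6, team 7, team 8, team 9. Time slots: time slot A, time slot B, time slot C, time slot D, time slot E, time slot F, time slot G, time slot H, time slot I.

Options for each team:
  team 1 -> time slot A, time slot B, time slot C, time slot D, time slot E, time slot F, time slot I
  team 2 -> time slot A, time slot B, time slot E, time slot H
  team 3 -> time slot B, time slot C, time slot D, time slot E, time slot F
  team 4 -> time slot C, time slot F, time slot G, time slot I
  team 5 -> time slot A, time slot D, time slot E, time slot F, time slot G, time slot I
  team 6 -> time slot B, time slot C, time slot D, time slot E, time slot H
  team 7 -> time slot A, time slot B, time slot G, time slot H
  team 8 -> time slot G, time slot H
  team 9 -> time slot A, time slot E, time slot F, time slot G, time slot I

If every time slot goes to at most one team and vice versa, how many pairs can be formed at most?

For example, pair team 1→time slot I, team 2→time slot A, team 3→time slot C, team 4→time slot F, team 5→time slot G, team 6→time slot D, team 7→time slot B, team 8→time slot H, team 9→time slot E.
This saturates every team, so 9 is the maximum.

9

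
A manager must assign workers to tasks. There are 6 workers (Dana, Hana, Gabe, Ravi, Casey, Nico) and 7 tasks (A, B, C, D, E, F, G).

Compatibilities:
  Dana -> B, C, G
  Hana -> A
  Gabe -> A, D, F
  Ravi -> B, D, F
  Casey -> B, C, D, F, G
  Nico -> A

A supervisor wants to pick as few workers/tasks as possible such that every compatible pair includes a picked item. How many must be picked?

The 5 edges Dana–C, Hana–A, Gabe–F, Ravi–B, Casey–G form a matching, so any vertex cover needs at least 5 vertices (one per matched edge).
Conversely {Dana, Gabe, Ravi, Casey, A} meets every edge and has exactly 5 vertices, so 5 is optimal.

5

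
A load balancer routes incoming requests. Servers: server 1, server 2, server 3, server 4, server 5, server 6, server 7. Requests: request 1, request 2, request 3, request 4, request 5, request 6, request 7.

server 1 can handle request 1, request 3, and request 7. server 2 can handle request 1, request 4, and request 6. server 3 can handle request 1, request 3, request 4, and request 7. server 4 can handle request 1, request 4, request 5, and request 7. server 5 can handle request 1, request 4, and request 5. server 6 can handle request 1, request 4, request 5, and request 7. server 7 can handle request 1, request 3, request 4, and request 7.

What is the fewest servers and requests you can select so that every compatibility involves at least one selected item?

6

{server 2, request 1, request 3, request 4, request 5, request 7} is a vertex cover of size 6: every edge has an endpoint in this set.
No smaller cover exists because server 1–request 1, server 2–request 6, server 3–request 3, server 4–request 5, server 5–request 4, server 6–request 7 is a matching of size 6, and a cover must include an endpoint of each of these disjoint edges (König's theorem).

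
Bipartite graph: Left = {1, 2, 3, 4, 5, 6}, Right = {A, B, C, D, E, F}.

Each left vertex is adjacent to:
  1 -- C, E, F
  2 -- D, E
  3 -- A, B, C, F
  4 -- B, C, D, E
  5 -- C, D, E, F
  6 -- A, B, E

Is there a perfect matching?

Yes

One maximum matching: 1→F, 2→D, 3→A, 4→E, 5→C, 6→B.
Every left vertex is matched, so this is a perfect matching.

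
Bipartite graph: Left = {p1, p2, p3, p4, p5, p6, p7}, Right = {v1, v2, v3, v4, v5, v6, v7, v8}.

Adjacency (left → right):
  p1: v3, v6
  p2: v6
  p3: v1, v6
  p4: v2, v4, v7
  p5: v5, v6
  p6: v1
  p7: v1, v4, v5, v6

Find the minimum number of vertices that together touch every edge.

A maximum matching has 6 edges (e.g. p1–v3, p2–v6, p3–v1, p4–v2, p5–v5, p7–v4).
By König's theorem the minimum vertex cover has the same size. One such cover is {p1, p4, p5, p7, v1, v6}.

6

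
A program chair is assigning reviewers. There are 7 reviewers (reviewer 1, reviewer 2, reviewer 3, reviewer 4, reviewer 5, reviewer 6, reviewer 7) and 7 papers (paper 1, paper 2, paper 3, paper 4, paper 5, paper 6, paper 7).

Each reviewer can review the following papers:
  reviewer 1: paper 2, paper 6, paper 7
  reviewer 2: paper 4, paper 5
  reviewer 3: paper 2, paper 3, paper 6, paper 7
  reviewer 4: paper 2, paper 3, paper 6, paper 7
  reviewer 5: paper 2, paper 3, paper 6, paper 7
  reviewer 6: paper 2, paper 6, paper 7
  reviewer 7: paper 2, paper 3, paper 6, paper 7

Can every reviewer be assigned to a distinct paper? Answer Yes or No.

The set {reviewer 1, reviewer 3, reviewer 4, reviewer 5, reviewer 6, reviewer 7} has only 4 neighbours ({paper 2, paper 3, paper 6, paper 7}), so by Hall's theorem at most 5 of the 7 reviewers can be matched.
Hence no matching covers every reviewer.

No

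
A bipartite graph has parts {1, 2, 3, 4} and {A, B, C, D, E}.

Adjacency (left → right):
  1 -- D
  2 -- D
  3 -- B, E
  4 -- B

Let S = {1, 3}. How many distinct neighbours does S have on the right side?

3

The union of neighbours of {1, 3} is {B, D, E}, which has 3 elements.
Since |N(S)| = 3 ≥ |S| = 2, Hall's condition holds for this subset.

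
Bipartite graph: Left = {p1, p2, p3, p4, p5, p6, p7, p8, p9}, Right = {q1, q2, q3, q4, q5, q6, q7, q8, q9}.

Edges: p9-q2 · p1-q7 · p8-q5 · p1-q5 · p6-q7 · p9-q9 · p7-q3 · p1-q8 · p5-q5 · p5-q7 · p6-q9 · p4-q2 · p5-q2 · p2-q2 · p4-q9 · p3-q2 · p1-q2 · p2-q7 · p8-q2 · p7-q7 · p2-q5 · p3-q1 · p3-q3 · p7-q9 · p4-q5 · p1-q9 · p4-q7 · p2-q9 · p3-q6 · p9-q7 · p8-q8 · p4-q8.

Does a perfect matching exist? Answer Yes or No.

The set {p1, p2, p4, p5, p6, p8, p9} has only 5 neighbours ({q2, q5, q7, q8, q9}), so by Hall's theorem at most 7 of the 9 left vertices can be matched.
Hence no matching covers every left vertex.

No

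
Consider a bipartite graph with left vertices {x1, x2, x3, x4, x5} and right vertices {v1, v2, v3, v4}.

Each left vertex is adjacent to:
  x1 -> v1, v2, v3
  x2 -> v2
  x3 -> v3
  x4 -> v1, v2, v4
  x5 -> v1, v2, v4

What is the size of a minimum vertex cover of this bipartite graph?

4

A maximum matching has 4 edges (e.g. x1–v1, x2–v2, x3–v3, x4–v4).
By König's theorem the minimum vertex cover has the same size. One such cover is {v1, v2, v3, v4}.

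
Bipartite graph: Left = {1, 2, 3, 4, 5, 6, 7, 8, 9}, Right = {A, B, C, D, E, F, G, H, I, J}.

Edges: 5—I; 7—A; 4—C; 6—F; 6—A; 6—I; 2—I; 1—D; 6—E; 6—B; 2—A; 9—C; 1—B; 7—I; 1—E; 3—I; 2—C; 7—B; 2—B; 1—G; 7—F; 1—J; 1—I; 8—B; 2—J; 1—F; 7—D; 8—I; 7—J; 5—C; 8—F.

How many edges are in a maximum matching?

7

A valid assignment of size 7: 1-G, 2-A, 3-I, 4-C, 6-E, 7-J, 8-B.
The set {3, 4, 5, 9} has only 2 neighbours ({C, I}), so by Hall's theorem at most 7 of the 9 left vertices can be matched.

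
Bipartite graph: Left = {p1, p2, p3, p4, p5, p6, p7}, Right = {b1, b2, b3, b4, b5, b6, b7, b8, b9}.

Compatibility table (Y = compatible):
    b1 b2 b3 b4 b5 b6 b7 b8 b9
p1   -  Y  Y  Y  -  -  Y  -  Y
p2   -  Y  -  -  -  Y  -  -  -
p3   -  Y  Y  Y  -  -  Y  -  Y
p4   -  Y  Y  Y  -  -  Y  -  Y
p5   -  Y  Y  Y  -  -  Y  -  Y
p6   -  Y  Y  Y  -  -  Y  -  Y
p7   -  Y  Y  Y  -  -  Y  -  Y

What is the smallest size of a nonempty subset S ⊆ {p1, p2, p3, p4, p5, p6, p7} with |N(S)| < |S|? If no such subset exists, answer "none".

6

Take S = {p1, p3, p4, p5, p6, p7}. Its neighbourhood is {b2, b3, b4, b7, b9}, so |N(S)| = 5 < |S| = 6.
Every subset of size less than 6 has at least as many neighbours as members, so 6 is the minimum.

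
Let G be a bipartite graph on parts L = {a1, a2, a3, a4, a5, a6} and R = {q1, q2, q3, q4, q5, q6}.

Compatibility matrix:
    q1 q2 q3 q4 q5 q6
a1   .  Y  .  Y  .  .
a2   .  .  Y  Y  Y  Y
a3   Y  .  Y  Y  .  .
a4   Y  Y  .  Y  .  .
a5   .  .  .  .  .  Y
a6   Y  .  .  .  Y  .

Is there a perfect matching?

A valid assignment of size 6: a1-q2, a2-q4, a3-q3, a4-q1, a5-q6, a6-q5.
All 6 left vertices are covered.

Yes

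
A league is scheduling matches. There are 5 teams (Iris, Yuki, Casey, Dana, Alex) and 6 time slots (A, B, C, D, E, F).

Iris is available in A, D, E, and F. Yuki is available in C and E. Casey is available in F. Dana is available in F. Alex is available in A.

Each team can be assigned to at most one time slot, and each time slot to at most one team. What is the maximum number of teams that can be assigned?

4

For example, pair Iris-D, Yuki-E, Casey-F, Alex-A.
The set {Casey, Dana} has only 1 neighbour ({F}), so by Hall's theorem at most 4 of the 5 teams can be matched.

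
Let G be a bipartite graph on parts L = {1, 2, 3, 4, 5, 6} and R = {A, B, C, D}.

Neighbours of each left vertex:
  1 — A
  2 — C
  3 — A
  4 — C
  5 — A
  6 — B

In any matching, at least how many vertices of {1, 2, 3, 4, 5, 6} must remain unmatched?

For example, pair 1-A, 2-C, 6-B.
The set {1, 2, 3, 4, 5} has only 2 neighbours ({A, C}), so by Hall's theorem at most 3 of the 6 left vertices can be matched.
That matches 3 of the 6, leaving 3 unmatched; no matching can do better.

3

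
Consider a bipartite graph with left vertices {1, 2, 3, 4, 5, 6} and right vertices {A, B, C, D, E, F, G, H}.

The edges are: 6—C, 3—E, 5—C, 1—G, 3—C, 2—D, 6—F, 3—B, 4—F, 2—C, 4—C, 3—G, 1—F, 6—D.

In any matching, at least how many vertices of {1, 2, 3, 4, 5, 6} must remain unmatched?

1

One maximum matching: 1–G, 2–D, 3–B, 4–F, 5–C.
The set {2, 4, 5, 6} has only 3 neighbours ({C, D, F}), so by Hall's theorem at most 5 of the 6 left vertices can be matched.
That matches 5 of the 6, leaving 1 unmatched; no matching can do better.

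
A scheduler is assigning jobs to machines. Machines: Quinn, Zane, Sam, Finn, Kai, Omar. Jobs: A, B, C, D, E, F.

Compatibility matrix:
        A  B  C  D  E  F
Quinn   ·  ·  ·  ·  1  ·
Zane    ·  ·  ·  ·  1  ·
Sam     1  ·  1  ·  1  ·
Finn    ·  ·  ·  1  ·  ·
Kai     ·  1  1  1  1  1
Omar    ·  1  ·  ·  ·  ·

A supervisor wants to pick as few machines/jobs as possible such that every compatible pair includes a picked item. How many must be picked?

{Sam, Finn, Kai, Omar, E} is a vertex cover of size 5: every edge has an endpoint in this set.
No smaller cover exists because Quinn–E, Sam–C, Finn–D, Kai–F, Omar–B is a matching of size 5, and a cover must include an endpoint of each of these disjoint edges (König's theorem).

5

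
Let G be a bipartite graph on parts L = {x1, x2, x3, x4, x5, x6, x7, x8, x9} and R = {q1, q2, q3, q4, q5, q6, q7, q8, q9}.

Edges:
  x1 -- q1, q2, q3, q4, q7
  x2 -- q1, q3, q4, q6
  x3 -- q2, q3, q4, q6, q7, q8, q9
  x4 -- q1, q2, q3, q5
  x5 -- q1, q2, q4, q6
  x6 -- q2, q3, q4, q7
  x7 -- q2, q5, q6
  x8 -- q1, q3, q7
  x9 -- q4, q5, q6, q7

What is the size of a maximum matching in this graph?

A valid assignment of size 8: x1-q4, x2-q6, x3-q9, x4-q3, x5-q1, x6-q2, x7-q5, x8-q7.
The set {x1, x2, x4, x5, x6, x7, x8, x9} has only 7 neighbours ({q1, q2, q3, q4, q5, q6, q7}), so by Hall's theorem at most 8 of the 9 left vertices can be matched.

8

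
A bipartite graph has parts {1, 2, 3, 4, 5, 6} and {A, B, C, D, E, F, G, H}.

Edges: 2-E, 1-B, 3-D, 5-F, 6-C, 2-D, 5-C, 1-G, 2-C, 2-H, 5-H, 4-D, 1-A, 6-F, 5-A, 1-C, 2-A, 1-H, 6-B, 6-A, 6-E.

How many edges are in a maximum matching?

5

A valid assignment of size 5: 1→G, 2→E, 3→D, 5→F, 6→A.
The set {3, 4} has only 1 neighbour ({D}), so by Hall's theorem at most 5 of the 6 left vertices can be matched.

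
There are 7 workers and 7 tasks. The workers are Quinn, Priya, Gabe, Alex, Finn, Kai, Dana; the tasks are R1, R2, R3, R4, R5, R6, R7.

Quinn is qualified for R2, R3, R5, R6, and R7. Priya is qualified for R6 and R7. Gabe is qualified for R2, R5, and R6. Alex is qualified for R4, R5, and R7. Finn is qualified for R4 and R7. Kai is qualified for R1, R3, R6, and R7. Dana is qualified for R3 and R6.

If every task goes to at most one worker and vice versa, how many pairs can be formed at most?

A valid assignment of size 7: Quinn→R3, Priya→R7, Gabe→R2, Alex→R5, Finn→R4, Kai→R1, Dana→R6.
This saturates every worker, so 7 is the maximum.

7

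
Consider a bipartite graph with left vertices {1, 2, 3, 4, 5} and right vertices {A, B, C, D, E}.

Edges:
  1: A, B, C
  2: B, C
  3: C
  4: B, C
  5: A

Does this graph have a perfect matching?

The set {1, 2, 3, 4, 5} has only 3 neighbours ({A, B, C}), so by Hall's theorem at most 3 of the 5 left vertices can be matched.
Hence no matching covers every left vertex.

No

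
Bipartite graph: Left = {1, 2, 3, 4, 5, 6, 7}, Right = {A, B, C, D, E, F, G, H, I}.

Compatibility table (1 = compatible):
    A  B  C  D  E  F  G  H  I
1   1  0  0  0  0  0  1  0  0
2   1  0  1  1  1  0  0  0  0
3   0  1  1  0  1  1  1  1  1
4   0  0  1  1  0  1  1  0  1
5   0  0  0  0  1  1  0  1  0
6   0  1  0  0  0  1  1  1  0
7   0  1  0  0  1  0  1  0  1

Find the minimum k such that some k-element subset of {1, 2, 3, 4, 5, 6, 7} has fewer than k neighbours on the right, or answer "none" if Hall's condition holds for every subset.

none

A matching saturating every left vertex exists, for instance 1→A, 2→C, 3→E, 4→G, 5→H, 6→F, 7→B.
By Hall's marriage theorem, this means |N(S)| ≥ |S| for every subset S, so no violating subset exists.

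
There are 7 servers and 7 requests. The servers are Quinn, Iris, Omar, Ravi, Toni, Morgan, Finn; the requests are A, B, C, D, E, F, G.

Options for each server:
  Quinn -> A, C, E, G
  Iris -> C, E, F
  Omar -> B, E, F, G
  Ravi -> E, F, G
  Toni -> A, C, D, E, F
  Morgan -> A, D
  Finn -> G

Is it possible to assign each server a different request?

One maximum matching: Quinn-E, Iris-C, Omar-B, Ravi-F, Toni-A, Morgan-D, Finn-G.
All 7 servers are covered.

Yes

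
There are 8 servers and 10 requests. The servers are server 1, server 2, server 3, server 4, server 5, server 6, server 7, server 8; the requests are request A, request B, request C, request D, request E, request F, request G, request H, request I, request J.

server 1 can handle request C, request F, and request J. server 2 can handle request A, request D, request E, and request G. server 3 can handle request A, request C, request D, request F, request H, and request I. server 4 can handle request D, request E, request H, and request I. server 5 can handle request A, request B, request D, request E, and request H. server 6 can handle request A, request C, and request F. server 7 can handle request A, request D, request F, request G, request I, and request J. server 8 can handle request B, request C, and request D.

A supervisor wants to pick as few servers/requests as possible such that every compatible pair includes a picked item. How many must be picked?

8

{server 1, server 2, server 3, server 4, server 5, server 6, server 7, server 8} is a vertex cover of size 8: every edge has an endpoint in this set.
No smaller cover exists because server 1–request J, server 2–request G, server 3–request H, server 4–request E, server 5–request B, server 6–request C, server 7–request F, server 8–request D is a matching of size 8, and a cover must include an endpoint of each of these disjoint edges (König's theorem).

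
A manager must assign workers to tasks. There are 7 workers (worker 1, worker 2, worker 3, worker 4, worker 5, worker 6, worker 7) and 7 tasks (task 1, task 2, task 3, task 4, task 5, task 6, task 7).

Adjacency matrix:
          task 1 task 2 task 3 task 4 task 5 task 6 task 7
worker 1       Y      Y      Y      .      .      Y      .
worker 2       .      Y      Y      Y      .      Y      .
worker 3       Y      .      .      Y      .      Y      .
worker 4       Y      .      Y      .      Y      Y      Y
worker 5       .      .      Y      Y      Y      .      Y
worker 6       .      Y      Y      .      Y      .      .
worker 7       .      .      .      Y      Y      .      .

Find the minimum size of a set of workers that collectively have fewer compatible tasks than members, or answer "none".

A matching saturating every worker exists, for instance worker 1→task 2, worker 2→task 4, worker 3→task 6, worker 4→task 1, worker 5→task 7, worker 6→task 3, worker 7→task 5.
By Hall's marriage theorem, this means |N(S)| ≥ |S| for every subset S, so no violating subset exists.

none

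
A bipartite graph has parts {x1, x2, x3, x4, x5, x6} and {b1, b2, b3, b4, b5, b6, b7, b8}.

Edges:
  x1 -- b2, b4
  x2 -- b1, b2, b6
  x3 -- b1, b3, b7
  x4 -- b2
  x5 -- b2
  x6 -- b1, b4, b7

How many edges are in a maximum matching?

One maximum matching: x1-b4, x2-b6, x3-b3, x4-b2, x6-b7.
The set {x4, x5} has only 1 neighbour ({b2}), so by Hall's theorem at most 5 of the 6 left vertices can be matched.

5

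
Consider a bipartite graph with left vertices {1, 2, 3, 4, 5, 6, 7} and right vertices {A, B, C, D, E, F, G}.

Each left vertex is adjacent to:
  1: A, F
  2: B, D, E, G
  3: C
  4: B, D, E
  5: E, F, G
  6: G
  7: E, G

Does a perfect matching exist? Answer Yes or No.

Yes

A valid assignment of size 7: 1–A, 2–B, 3–C, 4–D, 5–F, 6–G, 7–E.
All 7 left vertices are covered.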